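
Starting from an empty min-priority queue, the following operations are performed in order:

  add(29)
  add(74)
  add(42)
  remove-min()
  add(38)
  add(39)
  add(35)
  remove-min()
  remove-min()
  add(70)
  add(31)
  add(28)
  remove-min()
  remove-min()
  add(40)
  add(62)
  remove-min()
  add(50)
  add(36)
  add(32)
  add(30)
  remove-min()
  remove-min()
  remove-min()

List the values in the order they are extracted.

[29, 35, 38, 28, 31, 39, 30, 32, 36]

insert 29 → {29}
insert 74 → {29, 74}
insert 42 → {29, 42, 74}
remove-min → 29; now {42, 74}
insert 38 → {38, 42, 74}
insert 39 → {38, 39, 42, 74}
insert 35 → {35, 38, 39, 42, 74}
remove-min → 35; now {38, 39, 42, 74}
remove-min → 38; now {39, 42, 74}
insert 70 → {39, 42, 70, 74}
insert 31 → {31, 39, 42, 70, 74}
insert 28 → {28, 31, 39, 42, 70, 74}
remove-min → 28; now {31, 39, 42, 70, 74}
remove-min → 31; now {39, 42, 70, 74}
insert 40 → {39, 40, 42, 70, 74}
insert 62 → {39, 40, 42, 62, 70, 74}
remove-min → 39; now {40, 42, 62, 70, 74}
insert 50 → {40, 42, 50, 62, 70, 74}
insert 36 → {36, 40, 42, 50, 62, 70, 74}
insert 32 → {32, 36, 40, 42, 50, 62, 70, 74}
insert 30 → {30, 32, 36, 40, 42, 50, 62, 70, 74}
remove-min → 30; now {32, 36, 40, 42, 50, 62, 70, 74}
remove-min → 32; now {36, 40, 42, 50, 62, 70, 74}
remove-min → 36; now {40, 42, 50, 62, 70, 74}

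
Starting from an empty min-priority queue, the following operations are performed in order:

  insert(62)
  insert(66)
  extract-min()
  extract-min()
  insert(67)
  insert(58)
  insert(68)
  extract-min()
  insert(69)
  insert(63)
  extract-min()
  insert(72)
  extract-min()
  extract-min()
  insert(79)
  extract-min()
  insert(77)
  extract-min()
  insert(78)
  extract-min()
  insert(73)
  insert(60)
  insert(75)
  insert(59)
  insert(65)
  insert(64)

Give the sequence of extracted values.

62, 66, 58, 63, 67, 68, 69, 72, 77

insert 62 → {62}
insert 66 → {62, 66}
extract-min → 62; now {66}
extract-min → 66; now {}
insert 67 → {67}
insert 58 → {58, 67}
insert 68 → {58, 67, 68}
extract-min → 58; now {67, 68}
insert 69 → {67, 68, 69}
insert 63 → {63, 67, 68, 69}
extract-min → 63; now {67, 68, 69}
insert 72 → {67, 68, 69, 72}
extract-min → 67; now {68, 69, 72}
extract-min → 68; now {69, 72}
insert 79 → {69, 72, 79}
extract-min → 69; now {72, 79}
insert 77 → {72, 77, 79}
extract-min → 72; now {77, 79}
insert 78 → {77, 78, 79}
extract-min → 77; now {78, 79}
insert 73 → {73, 78, 79}
insert 60 → {60, 73, 78, 79}
insert 75 → {60, 73, 75, 78, 79}
insert 59 → {59, 60, 73, 75, 78, 79}
insert 65 → {59, 60, 65, 73, 75, 78, 79}
insert 64 → {59, 60, 64, 65, 73, 75, 78, 79}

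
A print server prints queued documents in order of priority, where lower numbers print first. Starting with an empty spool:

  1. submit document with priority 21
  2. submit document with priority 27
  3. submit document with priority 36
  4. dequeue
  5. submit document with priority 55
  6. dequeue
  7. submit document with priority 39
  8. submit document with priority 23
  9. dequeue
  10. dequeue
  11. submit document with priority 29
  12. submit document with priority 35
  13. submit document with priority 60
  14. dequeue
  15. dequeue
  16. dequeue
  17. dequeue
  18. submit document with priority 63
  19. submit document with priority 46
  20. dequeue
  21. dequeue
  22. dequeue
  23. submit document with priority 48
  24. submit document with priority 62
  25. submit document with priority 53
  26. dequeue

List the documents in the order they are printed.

21, 27, 23, 36, 29, 35, 39, 55, 46, 60, 63, 48

insert 21 → {21}
insert 27 → {21, 27}
insert 36 → {21, 27, 36}
dequeue → 21; now {27, 36}
insert 55 → {27, 36, 55}
dequeue → 27; now {36, 55}
insert 39 → {36, 39, 55}
insert 23 → {23, 36, 39, 55}
dequeue → 23; now {36, 39, 55}
dequeue → 36; now {39, 55}
insert 29 → {29, 39, 55}
insert 35 → {29, 35, 39, 55}
insert 60 → {29, 35, 39, 55, 60}
dequeue → 29; now {35, 39, 55, 60}
dequeue → 35; now {39, 55, 60}
dequeue → 39; now {55, 60}
dequeue → 55; now {60}
insert 63 → {60, 63}
insert 46 → {46, 60, 63}
dequeue → 46; now {60, 63}
dequeue → 60; now {63}
dequeue → 63; now {}
insert 48 → {48}
insert 62 → {48, 62}
insert 53 → {48, 53, 62}
dequeue → 48; now {53, 62}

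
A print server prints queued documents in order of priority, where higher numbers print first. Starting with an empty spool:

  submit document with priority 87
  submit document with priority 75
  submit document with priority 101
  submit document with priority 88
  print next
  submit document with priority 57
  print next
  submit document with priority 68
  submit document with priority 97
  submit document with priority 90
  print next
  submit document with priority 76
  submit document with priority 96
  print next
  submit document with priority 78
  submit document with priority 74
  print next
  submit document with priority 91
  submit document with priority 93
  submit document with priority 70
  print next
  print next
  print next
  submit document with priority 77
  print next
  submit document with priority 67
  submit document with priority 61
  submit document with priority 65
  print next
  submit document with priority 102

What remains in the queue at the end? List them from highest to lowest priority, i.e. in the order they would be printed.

insert 87 → {87}
insert 75 → {87, 75}
insert 101 → {101, 87, 75}
insert 88 → {101, 88, 87, 75}
print next → 101; now {88, 87, 75}
insert 57 → {88, 87, 75, 57}
print next → 88; now {87, 75, 57}
insert 68 → {87, 75, 68, 57}
insert 97 → {97, 87, 75, 68, 57}
insert 90 → {97, 90, 87, 75, 68, 57}
print next → 97; now {90, 87, 75, 68, 57}
insert 76 → {90, 87, 76, 75, 68, 57}
insert 96 → {96, 90, 87, 76, 75, 68, 57}
print next → 96; now {90, 87, 76, 75, 68, 57}
insert 78 → {90, 87, 78, 76, 75, 68, 57}
insert 74 → {90, 87, 78, 76, 75, 74, 68, 57}
print next → 90; now {87, 78, 76, 75, 74, 68, 57}
insert 91 → {91, 87, 78, 76, 75, 74, 68, 57}
insert 93 → {93, 91, 87, 78, 76, 75, 74, 68, 57}
insert 70 → {93, 91, 87, 78, 76, 75, 74, 70, 68, 57}
print next → 93; now {91, 87, 78, 76, 75, 74, 70, 68, 57}
print next → 91; now {87, 78, 76, 75, 74, 70, 68, 57}
print next → 87; now {78, 76, 75, 74, 70, 68, 57}
insert 77 → {78, 77, 76, 75, 74, 70, 68, 57}
print next → 78; now {77, 76, 75, 74, 70, 68, 57}
insert 67 → {77, 76, 75, 74, 70, 68, 67, 57}
insert 61 → {77, 76, 75, 74, 70, 68, 67, 61, 57}
insert 65 → {77, 76, 75, 74, 70, 68, 67, 65, 61, 57}
print next → 77; now {76, 75, 74, 70, 68, 67, 65, 61, 57}
insert 102 → {102, 76, 75, 74, 70, 68, 67, 65, 61, 57}

[102, 76, 75, 74, 70, 68, 67, 65, 61, 57]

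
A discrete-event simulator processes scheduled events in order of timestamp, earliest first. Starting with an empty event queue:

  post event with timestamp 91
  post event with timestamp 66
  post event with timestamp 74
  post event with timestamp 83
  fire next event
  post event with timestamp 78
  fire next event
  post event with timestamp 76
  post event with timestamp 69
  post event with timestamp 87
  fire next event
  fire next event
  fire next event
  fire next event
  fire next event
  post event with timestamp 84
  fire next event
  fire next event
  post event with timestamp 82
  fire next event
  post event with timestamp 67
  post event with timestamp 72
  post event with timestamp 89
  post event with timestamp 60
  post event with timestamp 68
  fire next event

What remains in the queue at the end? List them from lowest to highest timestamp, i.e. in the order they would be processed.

[67, 68, 72, 89]

insert 91 → {91}
insert 66 → {66, 91}
insert 74 → {66, 74, 91}
insert 83 → {66, 74, 83, 91}
fire next event → 66; now {74, 83, 91}
insert 78 → {74, 78, 83, 91}
fire next event → 74; now {78, 83, 91}
insert 76 → {76, 78, 83, 91}
insert 69 → {69, 76, 78, 83, 91}
insert 87 → {69, 76, 78, 83, 87, 91}
fire next event → 69; now {76, 78, 83, 87, 91}
fire next event → 76; now {78, 83, 87, 91}
fire next event → 78; now {83, 87, 91}
fire next event → 83; now {87, 91}
fire next event → 87; now {91}
insert 84 → {84, 91}
fire next event → 84; now {91}
fire next event → 91; now {}
insert 82 → {82}
fire next event → 82; now {}
insert 67 → {67}
insert 72 → {67, 72}
insert 89 → {67, 72, 89}
insert 60 → {60, 67, 72, 89}
insert 68 → {60, 67, 68, 72, 89}
fire next event → 60; now {67, 68, 72, 89}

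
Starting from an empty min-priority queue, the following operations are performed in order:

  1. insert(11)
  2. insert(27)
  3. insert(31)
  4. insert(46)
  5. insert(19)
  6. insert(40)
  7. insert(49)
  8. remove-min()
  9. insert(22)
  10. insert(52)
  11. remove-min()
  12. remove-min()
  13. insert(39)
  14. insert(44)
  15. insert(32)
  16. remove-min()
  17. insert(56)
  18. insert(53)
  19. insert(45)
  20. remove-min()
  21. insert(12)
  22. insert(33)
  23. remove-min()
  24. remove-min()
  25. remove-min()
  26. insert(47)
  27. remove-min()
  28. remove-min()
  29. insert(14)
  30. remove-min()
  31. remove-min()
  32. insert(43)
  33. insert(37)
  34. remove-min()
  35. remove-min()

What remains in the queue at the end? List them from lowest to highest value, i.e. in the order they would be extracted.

[45, 46, 47, 49, 52, 53, 56]

insert 11 → {11}
insert 27 → {11, 27}
insert 31 → {11, 27, 31}
insert 46 → {11, 27, 31, 46}
insert 19 → {11, 19, 27, 31, 46}
insert 40 → {11, 19, 27, 31, 40, 46}
insert 49 → {11, 19, 27, 31, 40, 46, 49}
remove-min → 11; now {19, 27, 31, 40, 46, 49}
insert 22 → {19, 22, 27, 31, 40, 46, 49}
insert 52 → {19, 22, 27, 31, 40, 46, 49, 52}
remove-min → 19; now {22, 27, 31, 40, 46, 49, 52}
remove-min → 22; now {27, 31, 40, 46, 49, 52}
insert 39 → {27, 31, 39, 40, 46, 49, 52}
insert 44 → {27, 31, 39, 40, 44, 46, 49, 52}
insert 32 → {27, 31, 32, 39, 40, 44, 46, 49, 52}
remove-min → 27; now {31, 32, 39, 40, 44, 46, 49, 52}
insert 56 → {31, 32, 39, 40, 44, 46, 49, 52, 56}
insert 53 → {31, 32, 39, 40, 44, 46, 49, 52, 53, 56}
insert 45 → {31, 32, 39, 40, 44, 45, 46, 49, 52, 53, 56}
remove-min → 31; now {32, 39, 40, 44, 45, 46, 49, 52, 53, 56}
insert 12 → {12, 32, 39, 40, 44, 45, 46, 49, 52, 53, 56}
insert 33 → {12, 32, 33, 39, 40, 44, 45, 46, 49, 52, 53, 56}
remove-min → 12; now {32, 33, 39, 40, 44, 45, 46, 49, 52, 53, 56}
remove-min → 32; now {33, 39, 40, 44, 45, 46, 49, 52, 53, 56}
remove-min → 33; now {39, 40, 44, 45, 46, 49, 52, 53, 56}
insert 47 → {39, 40, 44, 45, 46, 47, 49, 52, 53, 56}
remove-min → 39; now {40, 44, 45, 46, 47, 49, 52, 53, 56}
remove-min → 40; now {44, 45, 46, 47, 49, 52, 53, 56}
insert 14 → {14, 44, 45, 46, 47, 49, 52, 53, 56}
remove-min → 14; now {44, 45, 46, 47, 49, 52, 53, 56}
remove-min → 44; now {45, 46, 47, 49, 52, 53, 56}
insert 43 → {43, 45, 46, 47, 49, 52, 53, 56}
insert 37 → {37, 43, 45, 46, 47, 49, 52, 53, 56}
remove-min → 37; now {43, 45, 46, 47, 49, 52, 53, 56}
remove-min → 43; now {45, 46, 47, 49, 52, 53, 56}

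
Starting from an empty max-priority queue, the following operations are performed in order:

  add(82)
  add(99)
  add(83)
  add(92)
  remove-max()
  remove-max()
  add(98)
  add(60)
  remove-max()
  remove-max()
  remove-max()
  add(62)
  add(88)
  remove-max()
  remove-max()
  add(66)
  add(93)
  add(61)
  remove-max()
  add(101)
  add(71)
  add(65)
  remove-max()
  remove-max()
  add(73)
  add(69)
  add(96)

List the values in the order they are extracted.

insert 82 → {82}
insert 99 → {99, 82}
insert 83 → {99, 83, 82}
insert 92 → {99, 92, 83, 82}
remove-max → 99; now {92, 83, 82}
remove-max → 92; now {83, 82}
insert 98 → {98, 83, 82}
insert 60 → {98, 83, 82, 60}
remove-max → 98; now {83, 82, 60}
remove-max → 83; now {82, 60}
remove-max → 82; now {60}
insert 62 → {62, 60}
insert 88 → {88, 62, 60}
remove-max → 88; now {62, 60}
remove-max → 62; now {60}
insert 66 → {66, 60}
insert 93 → {93, 66, 60}
insert 61 → {93, 66, 61, 60}
remove-max → 93; now {66, 61, 60}
insert 101 → {101, 66, 61, 60}
insert 71 → {101, 71, 66, 61, 60}
insert 65 → {101, 71, 66, 65, 61, 60}
remove-max → 101; now {71, 66, 65, 61, 60}
remove-max → 71; now {66, 65, 61, 60}
insert 73 → {73, 66, 65, 61, 60}
insert 69 → {73, 69, 66, 65, 61, 60}
insert 96 → {96, 73, 69, 66, 65, 61, 60}

99, 92, 98, 83, 82, 88, 62, 93, 101, 71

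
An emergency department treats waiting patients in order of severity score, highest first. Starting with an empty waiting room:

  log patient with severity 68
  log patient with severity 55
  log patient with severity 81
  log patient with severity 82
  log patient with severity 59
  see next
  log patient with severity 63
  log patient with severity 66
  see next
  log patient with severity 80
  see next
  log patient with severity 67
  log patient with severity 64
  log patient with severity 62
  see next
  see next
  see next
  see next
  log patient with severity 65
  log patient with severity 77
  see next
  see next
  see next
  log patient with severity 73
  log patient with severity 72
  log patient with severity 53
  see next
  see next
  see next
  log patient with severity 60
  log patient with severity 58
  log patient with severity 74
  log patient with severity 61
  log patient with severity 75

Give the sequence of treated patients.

insert 68 → {68}
insert 55 → {68, 55}
insert 81 → {81, 68, 55}
insert 82 → {82, 81, 68, 55}
insert 59 → {82, 81, 68, 59, 55}
see next → 82; now {81, 68, 59, 55}
insert 63 → {81, 68, 63, 59, 55}
insert 66 → {81, 68, 66, 63, 59, 55}
see next → 81; now {68, 66, 63, 59, 55}
insert 80 → {80, 68, 66, 63, 59, 55}
see next → 80; now {68, 66, 63, 59, 55}
insert 67 → {68, 67, 66, 63, 59, 55}
insert 64 → {68, 67, 66, 64, 63, 59, 55}
insert 62 → {68, 67, 66, 64, 63, 62, 59, 55}
see next → 68; now {67, 66, 64, 63, 62, 59, 55}
see next → 67; now {66, 64, 63, 62, 59, 55}
see next → 66; now {64, 63, 62, 59, 55}
see next → 64; now {63, 62, 59, 55}
insert 65 → {65, 63, 62, 59, 55}
insert 77 → {77, 65, 63, 62, 59, 55}
see next → 77; now {65, 63, 62, 59, 55}
see next → 65; now {63, 62, 59, 55}
see next → 63; now {62, 59, 55}
insert 73 → {73, 62, 59, 55}
insert 72 → {73, 72, 62, 59, 55}
insert 53 → {73, 72, 62, 59, 55, 53}
see next → 73; now {72, 62, 59, 55, 53}
see next → 72; now {62, 59, 55, 53}
see next → 62; now {59, 55, 53}
insert 60 → {60, 59, 55, 53}
insert 58 → {60, 59, 58, 55, 53}
insert 74 → {74, 60, 59, 58, 55, 53}
insert 61 → {74, 61, 60, 59, 58, 55, 53}
insert 75 → {75, 74, 61, 60, 59, 58, 55, 53}

82, 81, 80, 68, 67, 66, 64, 77, 65, 63, 73, 72, 62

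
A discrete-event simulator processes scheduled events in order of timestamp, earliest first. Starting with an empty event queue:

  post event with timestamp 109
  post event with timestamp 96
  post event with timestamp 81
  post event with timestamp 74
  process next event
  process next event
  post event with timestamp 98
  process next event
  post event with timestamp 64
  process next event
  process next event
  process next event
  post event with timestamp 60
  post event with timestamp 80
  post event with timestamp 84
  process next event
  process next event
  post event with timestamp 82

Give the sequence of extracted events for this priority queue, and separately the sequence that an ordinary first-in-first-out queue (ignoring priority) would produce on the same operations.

priority queue: 74, 81, 96, 64, 98, 109, 60, 80; FIFO queue: [109, 96, 81, 74, 98, 64, 60, 80]

insert 109 → {109}
insert 96 → {96, 109}
insert 81 → {81, 96, 109}
insert 74 → {74, 81, 96, 109}
process next event → 74; now {81, 96, 109}
process next event → 81; now {96, 109}
insert 98 → {96, 98, 109}
process next event → 96; now {98, 109}
insert 64 → {64, 98, 109}
process next event → 64; now {98, 109}
process next event → 98; now {109}
process next event → 109; now {}
insert 60 → {60}
insert 80 → {60, 80}
insert 84 → {60, 80, 84}
process next event → 60; now {80, 84}
process next event → 80; now {84}
insert 82 → {82, 84}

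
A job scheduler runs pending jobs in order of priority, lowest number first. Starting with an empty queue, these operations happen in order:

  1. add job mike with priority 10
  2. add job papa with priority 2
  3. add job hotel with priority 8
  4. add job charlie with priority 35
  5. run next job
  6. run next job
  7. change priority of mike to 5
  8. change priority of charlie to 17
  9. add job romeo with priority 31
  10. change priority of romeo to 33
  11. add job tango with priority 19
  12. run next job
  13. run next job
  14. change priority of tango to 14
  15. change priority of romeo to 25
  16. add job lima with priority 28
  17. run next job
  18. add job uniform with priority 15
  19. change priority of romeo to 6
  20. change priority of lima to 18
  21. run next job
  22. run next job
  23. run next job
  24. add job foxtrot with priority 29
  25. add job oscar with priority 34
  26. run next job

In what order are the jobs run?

papa, hotel, mike, charlie, tango, romeo, uniform, lima, foxtrot

add mike (priority 10) → {mike:10}
add papa (priority 2) → {papa:2, mike:10}
add hotel (priority 8) → {papa:2, hotel:8, mike:10}
add charlie (priority 35) → {papa:2, hotel:8, mike:10, charlie:35}
run next job → papa; now {hotel:8, mike:10, charlie:35}
run next job → hotel; now {mike:10, charlie:35}
update mike to priority 5 → {mike:5, charlie:35}
update charlie to priority 17 → {mike:5, charlie:17}
add romeo (priority 31) → {mike:5, charlie:17, romeo:31}
update romeo to priority 33 → {mike:5, charlie:17, romeo:33}
add tango (priority 19) → {mike:5, charlie:17, tango:19, romeo:33}
run next job → mike; now {charlie:17, tango:19, romeo:33}
run next job → charlie; now {tango:19, romeo:33}
update tango to priority 14 → {tango:14, romeo:33}
update romeo to priority 25 → {tango:14, romeo:25}
add lima (priority 28) → {tango:14, romeo:25, lima:28}
run next job → tango; now {romeo:25, lima:28}
add uniform (priority 15) → {uniform:15, romeo:25, lima:28}
update romeo to priority 6 → {romeo:6, uniform:15, lima:28}
update lima to priority 18 → {romeo:6, uniform:15, lima:18}
run next job → romeo; now {uniform:15, lima:18}
run next job → uniform; now {lima:18}
run next job → lima; now {}
add foxtrot (priority 29) → {foxtrot:29}
add oscar (priority 34) → {foxtrot:29, oscar:34}
run next job → foxtrot; now {oscar:34}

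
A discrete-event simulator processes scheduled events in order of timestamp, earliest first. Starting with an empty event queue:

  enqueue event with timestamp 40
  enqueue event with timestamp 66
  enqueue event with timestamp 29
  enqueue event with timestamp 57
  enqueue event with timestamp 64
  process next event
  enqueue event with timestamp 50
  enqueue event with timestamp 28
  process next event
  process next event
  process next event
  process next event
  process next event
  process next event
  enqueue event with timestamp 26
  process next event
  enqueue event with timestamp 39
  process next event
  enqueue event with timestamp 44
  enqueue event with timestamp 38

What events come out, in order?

29, 28, 40, 50, 57, 64, 66, 26, 39

insert 40 → {40}
insert 66 → {40, 66}
insert 29 → {29, 40, 66}
insert 57 → {29, 40, 57, 66}
insert 64 → {29, 40, 57, 64, 66}
process next event → 29; now {40, 57, 64, 66}
insert 50 → {40, 50, 57, 64, 66}
insert 28 → {28, 40, 50, 57, 64, 66}
process next event → 28; now {40, 50, 57, 64, 66}
process next event → 40; now {50, 57, 64, 66}
process next event → 50; now {57, 64, 66}
process next event → 57; now {64, 66}
process next event → 64; now {66}
process next event → 66; now {}
insert 26 → {26}
process next event → 26; now {}
insert 39 → {39}
process next event → 39; now {}
insert 44 → {44}
insert 38 → {38, 44}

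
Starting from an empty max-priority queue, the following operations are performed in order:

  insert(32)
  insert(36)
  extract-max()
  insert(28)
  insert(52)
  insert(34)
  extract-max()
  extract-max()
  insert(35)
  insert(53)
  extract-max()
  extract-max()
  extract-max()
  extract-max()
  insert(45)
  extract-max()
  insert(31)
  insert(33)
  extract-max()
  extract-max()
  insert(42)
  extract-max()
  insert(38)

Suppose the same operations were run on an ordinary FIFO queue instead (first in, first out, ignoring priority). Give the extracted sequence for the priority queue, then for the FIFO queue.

priority queue: [36, 52, 34, 53, 35, 32, 28, 45, 33, 31, 42]; FIFO queue: 32, 36, 28, 52, 34, 35, 53, 45, 31, 33, 42

insert 32 → {32}
insert 36 → {36, 32}
extract-max → 36; now {32}
insert 28 → {32, 28}
insert 52 → {52, 32, 28}
insert 34 → {52, 34, 32, 28}
extract-max → 52; now {34, 32, 28}
extract-max → 34; now {32, 28}
insert 35 → {35, 32, 28}
insert 53 → {53, 35, 32, 28}
extract-max → 53; now {35, 32, 28}
extract-max → 35; now {32, 28}
extract-max → 32; now {28}
extract-max → 28; now {}
insert 45 → {45}
extract-max → 45; now {}
insert 31 → {31}
insert 33 → {33, 31}
extract-max → 33; now {31}
extract-max → 31; now {}
insert 42 → {42}
extract-max → 42; now {}
insert 38 → {38}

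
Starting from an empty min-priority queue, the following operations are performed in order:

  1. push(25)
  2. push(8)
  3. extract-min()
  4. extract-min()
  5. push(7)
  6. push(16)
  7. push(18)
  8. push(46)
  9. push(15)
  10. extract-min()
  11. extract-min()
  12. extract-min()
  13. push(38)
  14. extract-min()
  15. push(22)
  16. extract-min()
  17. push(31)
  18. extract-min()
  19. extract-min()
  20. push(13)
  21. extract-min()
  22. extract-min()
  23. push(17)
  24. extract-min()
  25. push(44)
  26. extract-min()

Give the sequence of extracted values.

[8, 25, 7, 15, 16, 18, 22, 31, 38, 13, 46, 17, 44]

insert 25 → {25}
insert 8 → {8, 25}
extract-min → 8; now {25}
extract-min → 25; now {}
insert 7 → {7}
insert 16 → {7, 16}
insert 18 → {7, 16, 18}
insert 46 → {7, 16, 18, 46}
insert 15 → {7, 15, 16, 18, 46}
extract-min → 7; now {15, 16, 18, 46}
extract-min → 15; now {16, 18, 46}
extract-min → 16; now {18, 46}
insert 38 → {18, 38, 46}
extract-min → 18; now {38, 46}
insert 22 → {22, 38, 46}
extract-min → 22; now {38, 46}
insert 31 → {31, 38, 46}
extract-min → 31; now {38, 46}
extract-min → 38; now {46}
insert 13 → {13, 46}
extract-min → 13; now {46}
extract-min → 46; now {}
insert 17 → {17}
extract-min → 17; now {}
insert 44 → {44}
extract-min → 44; now {}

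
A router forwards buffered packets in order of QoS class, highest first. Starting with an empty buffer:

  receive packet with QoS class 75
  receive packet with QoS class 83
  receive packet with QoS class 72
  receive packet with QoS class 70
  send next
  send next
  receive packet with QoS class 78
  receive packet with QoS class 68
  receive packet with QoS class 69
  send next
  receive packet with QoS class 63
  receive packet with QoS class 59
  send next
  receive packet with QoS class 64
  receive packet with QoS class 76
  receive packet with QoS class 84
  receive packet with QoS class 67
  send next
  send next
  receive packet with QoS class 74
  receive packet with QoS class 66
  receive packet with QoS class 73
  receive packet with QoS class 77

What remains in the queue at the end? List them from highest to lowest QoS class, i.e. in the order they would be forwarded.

77 → 74 → 73 → 70 → 69 → 68 → 67 → 66 → 64 → 63 → 59

insert 75 → {75}
insert 83 → {83, 75}
insert 72 → {83, 75, 72}
insert 70 → {83, 75, 72, 70}
send next → 83; now {75, 72, 70}
send next → 75; now {72, 70}
insert 78 → {78, 72, 70}
insert 68 → {78, 72, 70, 68}
insert 69 → {78, 72, 70, 69, 68}
send next → 78; now {72, 70, 69, 68}
insert 63 → {72, 70, 69, 68, 63}
insert 59 → {72, 70, 69, 68, 63, 59}
send next → 72; now {70, 69, 68, 63, 59}
insert 64 → {70, 69, 68, 64, 63, 59}
insert 76 → {76, 70, 69, 68, 64, 63, 59}
insert 84 → {84, 76, 70, 69, 68, 64, 63, 59}
insert 67 → {84, 76, 70, 69, 68, 67, 64, 63, 59}
send next → 84; now {76, 70, 69, 68, 67, 64, 63, 59}
send next → 76; now {70, 69, 68, 67, 64, 63, 59}
insert 74 → {74, 70, 69, 68, 67, 64, 63, 59}
insert 66 → {74, 70, 69, 68, 67, 66, 64, 63, 59}
insert 73 → {74, 73, 70, 69, 68, 67, 66, 64, 63, 59}
insert 77 → {77, 74, 73, 70, 69, 68, 67, 66, 64, 63, 59}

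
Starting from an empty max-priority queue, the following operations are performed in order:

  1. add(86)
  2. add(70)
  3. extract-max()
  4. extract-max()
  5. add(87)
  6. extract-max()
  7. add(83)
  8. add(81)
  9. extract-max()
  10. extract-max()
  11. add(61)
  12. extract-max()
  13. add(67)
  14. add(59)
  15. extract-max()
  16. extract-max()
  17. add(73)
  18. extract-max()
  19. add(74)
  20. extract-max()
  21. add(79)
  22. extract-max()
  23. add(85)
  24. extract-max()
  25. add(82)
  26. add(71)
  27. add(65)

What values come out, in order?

insert 86 → {86}
insert 70 → {86, 70}
extract-max → 86; now {70}
extract-max → 70; now {}
insert 87 → {87}
extract-max → 87; now {}
insert 83 → {83}
insert 81 → {83, 81}
extract-max → 83; now {81}
extract-max → 81; now {}
insert 61 → {61}
extract-max → 61; now {}
insert 67 → {67}
insert 59 → {67, 59}
extract-max → 67; now {59}
extract-max → 59; now {}
insert 73 → {73}
extract-max → 73; now {}
insert 74 → {74}
extract-max → 74; now {}
insert 79 → {79}
extract-max → 79; now {}
insert 85 → {85}
extract-max → 85; now {}
insert 82 → {82}
insert 71 → {82, 71}
insert 65 → {82, 71, 65}

86, 70, 87, 83, 81, 61, 67, 59, 73, 74, 79, 85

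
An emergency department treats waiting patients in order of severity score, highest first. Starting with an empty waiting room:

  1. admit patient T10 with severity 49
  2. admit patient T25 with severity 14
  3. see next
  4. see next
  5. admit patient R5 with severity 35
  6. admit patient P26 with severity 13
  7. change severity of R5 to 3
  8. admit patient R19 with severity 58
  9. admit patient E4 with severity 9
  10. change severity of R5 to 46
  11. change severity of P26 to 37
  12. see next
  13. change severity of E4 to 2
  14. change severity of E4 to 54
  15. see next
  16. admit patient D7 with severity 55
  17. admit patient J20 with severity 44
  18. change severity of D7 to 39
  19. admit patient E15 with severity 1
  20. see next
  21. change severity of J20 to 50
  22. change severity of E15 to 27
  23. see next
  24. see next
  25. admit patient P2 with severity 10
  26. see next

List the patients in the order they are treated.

add T10 (severity 49) → {T10:49}
add T25 (severity 14) → {T10:49, T25:14}
see next → T10; now {T25:14}
see next → T25; now {}
add R5 (severity 35) → {R5:35}
add P26 (severity 13) → {R5:35, P26:13}
update R5 to severity 3 → {P26:13, R5:3}
add R19 (severity 58) → {R19:58, P26:13, R5:3}
add E4 (severity 9) → {R19:58, P26:13, E4:9, R5:3}
update R5 to severity 46 → {R19:58, R5:46, P26:13, E4:9}
update P26 to severity 37 → {R19:58, R5:46, P26:37, E4:9}
see next → R19; now {R5:46, P26:37, E4:9}
update E4 to severity 2 → {R5:46, P26:37, E4:2}
update E4 to severity 54 → {E4:54, R5:46, P26:37}
see next → E4; now {R5:46, P26:37}
add D7 (severity 55) → {D7:55, R5:46, P26:37}
add J20 (severity 44) → {D7:55, R5:46, J20:44, P26:37}
update D7 to severity 39 → {R5:46, J20:44, D7:39, P26:37}
add E15 (severity 1) → {R5:46, J20:44, D7:39, P26:37, E15:1}
see next → R5; now {J20:44, D7:39, P26:37, E15:1}
update J20 to severity 50 → {J20:50, D7:39, P26:37, E15:1}
update E15 to severity 27 → {J20:50, D7:39, P26:37, E15:27}
see next → J20; now {D7:39, P26:37, E15:27}
see next → D7; now {P26:37, E15:27}
add P2 (severity 10) → {P26:37, E15:27, P2:10}
see next → P26; now {E15:27, P2:10}

[T10, T25, R19, E4, R5, J20, D7, P26]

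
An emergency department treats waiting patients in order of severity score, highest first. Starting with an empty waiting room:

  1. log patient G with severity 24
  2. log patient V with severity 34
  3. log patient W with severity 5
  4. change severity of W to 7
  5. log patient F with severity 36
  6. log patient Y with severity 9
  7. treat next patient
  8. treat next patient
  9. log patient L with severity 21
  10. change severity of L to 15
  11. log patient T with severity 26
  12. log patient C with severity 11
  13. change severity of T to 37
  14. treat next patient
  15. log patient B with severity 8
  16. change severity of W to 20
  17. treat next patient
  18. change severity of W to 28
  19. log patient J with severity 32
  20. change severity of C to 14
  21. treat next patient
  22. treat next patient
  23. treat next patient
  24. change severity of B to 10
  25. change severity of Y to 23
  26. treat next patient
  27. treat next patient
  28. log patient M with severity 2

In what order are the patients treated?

add G (severity 24) → {G:24}
add V (severity 34) → {V:34, G:24}
add W (severity 5) → {V:34, G:24, W:5}
update W to severity 7 → {V:34, G:24, W:7}
add F (severity 36) → {F:36, V:34, G:24, W:7}
add Y (severity 9) → {F:36, V:34, G:24, Y:9, W:7}
treat next patient → F; now {V:34, G:24, Y:9, W:7}
treat next patient → V; now {G:24, Y:9, W:7}
add L (severity 21) → {G:24, L:21, Y:9, W:7}
update L to severity 15 → {G:24, L:15, Y:9, W:7}
add T (severity 26) → {T:26, G:24, L:15, Y:9, W:7}
add C (severity 11) → {T:26, G:24, L:15, C:11, Y:9, W:7}
update T to severity 37 → {T:37, G:24, L:15, C:11, Y:9, W:7}
treat next patient → T; now {G:24, L:15, C:11, Y:9, W:7}
add B (severity 8) → {G:24, L:15, C:11, Y:9, B:8, W:7}
update W to severity 20 → {G:24, W:20, L:15, C:11, Y:9, B:8}
treat next patient → G; now {W:20, L:15, C:11, Y:9, B:8}
update W to severity 28 → {W:28, L:15, C:11, Y:9, B:8}
add J (severity 32) → {J:32, W:28, L:15, C:11, Y:9, B:8}
update C to severity 14 → {J:32, W:28, L:15, C:14, Y:9, B:8}
treat next patient → J; now {W:28, L:15, C:14, Y:9, B:8}
treat next patient → W; now {L:15, C:14, Y:9, B:8}
treat next patient → L; now {C:14, Y:9, B:8}
update B to severity 10 → {C:14, B:10, Y:9}
update Y to severity 23 → {Y:23, C:14, B:10}
treat next patient → Y; now {C:14, B:10}
treat next patient → C; now {B:10}
add M (severity 2) → {B:10, M:2}

[F, V, T, G, J, W, L, Y, C]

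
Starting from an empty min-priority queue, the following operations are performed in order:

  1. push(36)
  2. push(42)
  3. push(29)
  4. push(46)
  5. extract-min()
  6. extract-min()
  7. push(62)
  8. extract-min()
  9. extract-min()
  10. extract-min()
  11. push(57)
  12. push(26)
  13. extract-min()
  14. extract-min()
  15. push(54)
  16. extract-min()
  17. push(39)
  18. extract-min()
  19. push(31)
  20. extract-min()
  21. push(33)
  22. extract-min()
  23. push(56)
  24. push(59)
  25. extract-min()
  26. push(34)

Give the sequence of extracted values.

[29, 36, 42, 46, 62, 26, 57, 54, 39, 31, 33, 56]

insert 36 → {36}
insert 42 → {36, 42}
insert 29 → {29, 36, 42}
insert 46 → {29, 36, 42, 46}
extract-min → 29; now {36, 42, 46}
extract-min → 36; now {42, 46}
insert 62 → {42, 46, 62}
extract-min → 42; now {46, 62}
extract-min → 46; now {62}
extract-min → 62; now {}
insert 57 → {57}
insert 26 → {26, 57}
extract-min → 26; now {57}
extract-min → 57; now {}
insert 54 → {54}
extract-min → 54; now {}
insert 39 → {39}
extract-min → 39; now {}
insert 31 → {31}
extract-min → 31; now {}
insert 33 → {33}
extract-min → 33; now {}
insert 56 → {56}
insert 59 → {56, 59}
extract-min → 56; now {59}
insert 34 → {34, 59}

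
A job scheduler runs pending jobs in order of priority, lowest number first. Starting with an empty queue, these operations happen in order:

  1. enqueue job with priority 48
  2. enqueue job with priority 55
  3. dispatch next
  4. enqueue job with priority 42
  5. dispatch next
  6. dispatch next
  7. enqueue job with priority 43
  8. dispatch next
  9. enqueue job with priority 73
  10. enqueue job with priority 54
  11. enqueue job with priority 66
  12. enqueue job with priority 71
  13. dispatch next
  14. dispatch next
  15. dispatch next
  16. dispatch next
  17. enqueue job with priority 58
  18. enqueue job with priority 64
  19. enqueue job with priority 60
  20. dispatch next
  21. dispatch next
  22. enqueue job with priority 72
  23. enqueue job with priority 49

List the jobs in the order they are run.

insert 48 → {48}
insert 55 → {48, 55}
dispatch next → 48; now {55}
insert 42 → {42, 55}
dispatch next → 42; now {55}
dispatch next → 55; now {}
insert 43 → {43}
dispatch next → 43; now {}
insert 73 → {73}
insert 54 → {54, 73}
insert 66 → {54, 66, 73}
insert 71 → {54, 66, 71, 73}
dispatch next → 54; now {66, 71, 73}
dispatch next → 66; now {71, 73}
dispatch next → 71; now {73}
dispatch next → 73; now {}
insert 58 → {58}
insert 64 → {58, 64}
insert 60 → {58, 60, 64}
dispatch next → 58; now {60, 64}
dispatch next → 60; now {64}
insert 72 → {64, 72}
insert 49 → {49, 64, 72}

48 → 42 → 55 → 43 → 54 → 66 → 71 → 73 → 58 → 60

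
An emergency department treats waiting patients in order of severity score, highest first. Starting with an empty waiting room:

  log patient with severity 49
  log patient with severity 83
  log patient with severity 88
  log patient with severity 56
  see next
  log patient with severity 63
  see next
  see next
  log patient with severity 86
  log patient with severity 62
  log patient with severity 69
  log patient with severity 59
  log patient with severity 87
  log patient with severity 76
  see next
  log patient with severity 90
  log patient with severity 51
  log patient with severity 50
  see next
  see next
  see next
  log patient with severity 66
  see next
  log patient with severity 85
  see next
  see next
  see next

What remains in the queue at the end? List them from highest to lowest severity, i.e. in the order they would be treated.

[59, 56, 51, 50, 49]

insert 49 → {49}
insert 83 → {83, 49}
insert 88 → {88, 83, 49}
insert 56 → {88, 83, 56, 49}
see next → 88; now {83, 56, 49}
insert 63 → {83, 63, 56, 49}
see next → 83; now {63, 56, 49}
see next → 63; now {56, 49}
insert 86 → {86, 56, 49}
insert 62 → {86, 62, 56, 49}
insert 69 → {86, 69, 62, 56, 49}
insert 59 → {86, 69, 62, 59, 56, 49}
insert 87 → {87, 86, 69, 62, 59, 56, 49}
insert 76 → {87, 86, 76, 69, 62, 59, 56, 49}
see next → 87; now {86, 76, 69, 62, 59, 56, 49}
insert 90 → {90, 86, 76, 69, 62, 59, 56, 49}
insert 51 → {90, 86, 76, 69, 62, 59, 56, 51, 49}
insert 50 → {90, 86, 76, 69, 62, 59, 56, 51, 50, 49}
see next → 90; now {86, 76, 69, 62, 59, 56, 51, 50, 49}
see next → 86; now {76, 69, 62, 59, 56, 51, 50, 49}
see next → 76; now {69, 62, 59, 56, 51, 50, 49}
insert 66 → {69, 66, 62, 59, 56, 51, 50, 49}
see next → 69; now {66, 62, 59, 56, 51, 50, 49}
insert 85 → {85, 66, 62, 59, 56, 51, 50, 49}
see next → 85; now {66, 62, 59, 56, 51, 50, 49}
see next → 66; now {62, 59, 56, 51, 50, 49}
see next → 62; now {59, 56, 51, 50, 49}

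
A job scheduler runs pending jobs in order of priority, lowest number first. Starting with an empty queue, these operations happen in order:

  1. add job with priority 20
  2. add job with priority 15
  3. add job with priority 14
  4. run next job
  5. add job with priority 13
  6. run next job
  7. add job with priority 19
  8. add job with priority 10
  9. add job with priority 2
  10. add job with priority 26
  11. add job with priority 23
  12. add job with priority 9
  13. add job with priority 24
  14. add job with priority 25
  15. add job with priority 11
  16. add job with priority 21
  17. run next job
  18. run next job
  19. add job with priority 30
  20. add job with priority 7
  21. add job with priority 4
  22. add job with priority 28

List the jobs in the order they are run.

insert 20 → {20}
insert 15 → {15, 20}
insert 14 → {14, 15, 20}
run next job → 14; now {15, 20}
insert 13 → {13, 15, 20}
run next job → 13; now {15, 20}
insert 19 → {15, 19, 20}
insert 10 → {10, 15, 19, 20}
insert 2 → {2, 10, 15, 19, 20}
insert 26 → {2, 10, 15, 19, 20, 26}
insert 23 → {2, 10, 15, 19, 20, 23, 26}
insert 9 → {2, 9, 10, 15, 19, 20, 23, 26}
insert 24 → {2, 9, 10, 15, 19, 20, 23, 24, 26}
insert 25 → {2, 9, 10, 15, 19, 20, 23, 24, 25, 26}
insert 11 → {2, 9, 10, 11, 15, 19, 20, 23, 24, 25, 26}
insert 21 → {2, 9, 10, 11, 15, 19, 20, 21, 23, 24, 25, 26}
run next job → 2; now {9, 10, 11, 15, 19, 20, 21, 23, 24, 25, 26}
run next job → 9; now {10, 11, 15, 19, 20, 21, 23, 24, 25, 26}
insert 30 → {10, 11, 15, 19, 20, 21, 23, 24, 25, 26, 30}
insert 7 → {7, 10, 11, 15, 19, 20, 21, 23, 24, 25, 26, 30}
insert 4 → {4, 7, 10, 11, 15, 19, 20, 21, 23, 24, 25, 26, 30}
insert 28 → {4, 7, 10, 11, 15, 19, 20, 21, 23, 24, 25, 26, 28, 30}

[14, 13, 2, 9]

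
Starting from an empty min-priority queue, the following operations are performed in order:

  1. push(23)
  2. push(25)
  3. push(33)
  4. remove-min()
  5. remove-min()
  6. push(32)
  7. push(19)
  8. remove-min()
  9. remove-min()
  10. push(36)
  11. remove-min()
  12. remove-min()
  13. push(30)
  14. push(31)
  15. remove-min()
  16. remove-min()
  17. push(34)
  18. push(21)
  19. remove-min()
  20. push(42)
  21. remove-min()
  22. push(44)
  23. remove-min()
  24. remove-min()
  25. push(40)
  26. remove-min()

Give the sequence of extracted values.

insert 23 → {23}
insert 25 → {23, 25}
insert 33 → {23, 25, 33}
remove-min → 23; now {25, 33}
remove-min → 25; now {33}
insert 32 → {32, 33}
insert 19 → {19, 32, 33}
remove-min → 19; now {32, 33}
remove-min → 32; now {33}
insert 36 → {33, 36}
remove-min → 33; now {36}
remove-min → 36; now {}
insert 30 → {30}
insert 31 → {30, 31}
remove-min → 30; now {31}
remove-min → 31; now {}
insert 34 → {34}
insert 21 → {21, 34}
remove-min → 21; now {34}
insert 42 → {34, 42}
remove-min → 34; now {42}
insert 44 → {42, 44}
remove-min → 42; now {44}
remove-min → 44; now {}
insert 40 → {40}
remove-min → 40; now {}

23, 25, 19, 32, 33, 36, 30, 31, 21, 34, 42, 44, 40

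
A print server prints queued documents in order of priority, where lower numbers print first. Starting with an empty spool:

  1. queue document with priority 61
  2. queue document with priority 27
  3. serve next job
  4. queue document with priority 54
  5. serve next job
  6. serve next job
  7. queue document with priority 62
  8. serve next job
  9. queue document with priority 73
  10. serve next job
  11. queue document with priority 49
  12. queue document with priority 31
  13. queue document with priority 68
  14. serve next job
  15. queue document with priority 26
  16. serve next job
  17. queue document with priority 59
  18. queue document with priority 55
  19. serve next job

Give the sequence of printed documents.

27, 54, 61, 62, 73, 31, 26, 49

insert 61 → {61}
insert 27 → {27, 61}
serve next job → 27; now {61}
insert 54 → {54, 61}
serve next job → 54; now {61}
serve next job → 61; now {}
insert 62 → {62}
serve next job → 62; now {}
insert 73 → {73}
serve next job → 73; now {}
insert 49 → {49}
insert 31 → {31, 49}
insert 68 → {31, 49, 68}
serve next job → 31; now {49, 68}
insert 26 → {26, 49, 68}
serve next job → 26; now {49, 68}
insert 59 → {49, 59, 68}
insert 55 → {49, 55, 59, 68}
serve next job → 49; now {55, 59, 68}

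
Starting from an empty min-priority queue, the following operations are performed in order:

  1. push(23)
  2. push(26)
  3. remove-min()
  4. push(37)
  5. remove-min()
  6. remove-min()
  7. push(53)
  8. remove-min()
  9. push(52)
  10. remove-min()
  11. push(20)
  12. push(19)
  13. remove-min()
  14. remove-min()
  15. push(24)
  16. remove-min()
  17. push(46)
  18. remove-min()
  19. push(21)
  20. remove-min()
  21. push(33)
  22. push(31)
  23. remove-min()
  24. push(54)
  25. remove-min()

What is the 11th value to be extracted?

31

insert 23 → {23}
insert 26 → {23, 26}
remove-min → 23; now {26}
insert 37 → {26, 37}
remove-min → 26; now {37}
remove-min → 37; now {}
insert 53 → {53}
remove-min → 53; now {}
insert 52 → {52}
remove-min → 52; now {}
insert 20 → {20}
insert 19 → {19, 20}
remove-min → 19; now {20}
remove-min → 20; now {}
insert 24 → {24}
remove-min → 24; now {}
insert 46 → {46}
remove-min → 46; now {}
insert 21 → {21}
remove-min → 21; now {}
insert 33 → {33}
insert 31 → {31, 33}
remove-min → 31; now {33}
insert 54 → {33, 54}
remove-min → 33; now {54}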